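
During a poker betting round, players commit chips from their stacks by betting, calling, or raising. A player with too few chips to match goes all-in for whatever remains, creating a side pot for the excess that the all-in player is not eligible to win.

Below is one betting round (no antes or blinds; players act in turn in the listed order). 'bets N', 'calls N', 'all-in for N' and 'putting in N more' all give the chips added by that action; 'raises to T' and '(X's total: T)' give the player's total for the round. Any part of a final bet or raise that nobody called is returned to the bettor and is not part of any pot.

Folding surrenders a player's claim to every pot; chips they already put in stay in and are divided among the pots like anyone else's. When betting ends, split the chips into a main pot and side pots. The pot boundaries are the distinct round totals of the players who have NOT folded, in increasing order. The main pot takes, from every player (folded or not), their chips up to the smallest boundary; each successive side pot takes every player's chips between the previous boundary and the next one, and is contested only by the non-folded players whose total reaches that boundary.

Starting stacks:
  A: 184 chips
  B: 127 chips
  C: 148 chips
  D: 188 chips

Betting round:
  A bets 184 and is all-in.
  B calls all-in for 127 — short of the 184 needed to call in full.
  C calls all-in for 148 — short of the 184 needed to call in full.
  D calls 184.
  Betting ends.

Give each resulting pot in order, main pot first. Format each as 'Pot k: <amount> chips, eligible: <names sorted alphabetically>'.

Pot 1: 508 chips, eligible: A, B, C, D
Pot 2: 63 chips, eligible: A, C, D
Pot 3: 72 chips, eligible: A, D

Derivation:
Contributions: A=184, B=127, C=148, D=184
Pot levels (distinct totals of non-folded players): 127, 148, 184
Layer 1-127: 127 each from A, B, C, D = 127*4 = 508 chips; eligible A, B, C, D
Layer 128-148: 21 each from A, C, D = 21*3 = 63 chips; eligible A, C, D
Layer 149-184: 36 each from A, D = 36*2 = 72 chips; eligible A, D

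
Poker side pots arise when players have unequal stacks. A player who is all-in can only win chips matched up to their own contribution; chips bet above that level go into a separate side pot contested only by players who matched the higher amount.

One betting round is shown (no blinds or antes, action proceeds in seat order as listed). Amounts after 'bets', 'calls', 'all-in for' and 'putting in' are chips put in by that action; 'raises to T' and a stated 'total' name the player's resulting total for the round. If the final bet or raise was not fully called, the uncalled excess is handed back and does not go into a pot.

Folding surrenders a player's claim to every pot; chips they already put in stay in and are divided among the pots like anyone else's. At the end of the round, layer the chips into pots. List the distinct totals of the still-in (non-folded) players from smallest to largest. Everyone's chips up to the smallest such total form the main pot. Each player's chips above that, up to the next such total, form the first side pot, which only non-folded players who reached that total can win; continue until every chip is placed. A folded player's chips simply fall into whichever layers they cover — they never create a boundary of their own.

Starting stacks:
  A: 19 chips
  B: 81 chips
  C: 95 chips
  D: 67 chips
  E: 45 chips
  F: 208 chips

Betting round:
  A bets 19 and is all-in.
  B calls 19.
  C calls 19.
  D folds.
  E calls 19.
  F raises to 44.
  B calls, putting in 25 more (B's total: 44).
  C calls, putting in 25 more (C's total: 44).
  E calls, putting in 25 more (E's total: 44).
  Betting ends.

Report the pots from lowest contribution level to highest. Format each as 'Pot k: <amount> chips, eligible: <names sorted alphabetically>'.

Contributions: A=19, B=44, C=44, E=44, F=44
Folded: D
Pot levels (distinct totals of non-folded players): 19, 44
Layer 1-19: 19 each from A, B, C, E, F = 19*5 = 95 chips; eligible A, B, C, E, F
Layer 20-44: 25 each from B, C, E, F = 25*4 = 100 chips; eligible B, C, E, F

Pot 1: 95 chips, eligible: A, B, C, E, F
Pot 2: 100 chips, eligible: B, C, E, F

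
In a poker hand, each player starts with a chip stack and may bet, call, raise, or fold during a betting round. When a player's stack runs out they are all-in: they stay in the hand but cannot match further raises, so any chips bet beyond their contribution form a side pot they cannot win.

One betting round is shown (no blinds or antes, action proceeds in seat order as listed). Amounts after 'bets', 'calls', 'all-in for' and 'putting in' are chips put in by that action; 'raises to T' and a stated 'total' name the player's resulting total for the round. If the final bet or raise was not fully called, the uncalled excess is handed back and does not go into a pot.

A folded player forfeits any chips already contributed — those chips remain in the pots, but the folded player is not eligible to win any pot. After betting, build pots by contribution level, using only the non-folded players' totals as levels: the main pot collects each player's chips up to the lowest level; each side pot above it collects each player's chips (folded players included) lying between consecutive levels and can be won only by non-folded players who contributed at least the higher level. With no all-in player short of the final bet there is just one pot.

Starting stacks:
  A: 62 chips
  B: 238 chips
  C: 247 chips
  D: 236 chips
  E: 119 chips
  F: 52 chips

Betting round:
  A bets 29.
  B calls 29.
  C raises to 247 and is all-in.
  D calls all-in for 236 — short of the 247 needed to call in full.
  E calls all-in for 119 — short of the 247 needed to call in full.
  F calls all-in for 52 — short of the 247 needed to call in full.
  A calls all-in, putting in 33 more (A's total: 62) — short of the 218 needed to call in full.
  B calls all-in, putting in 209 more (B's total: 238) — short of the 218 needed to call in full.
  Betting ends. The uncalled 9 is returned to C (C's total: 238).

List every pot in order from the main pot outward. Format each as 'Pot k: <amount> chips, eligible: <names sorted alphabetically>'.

Pot 1: 312 chips, eligible: A, B, C, D, E, F
Pot 2: 50 chips, eligible: A, B, C, D, E
Pot 3: 228 chips, eligible: B, C, D, E
Pot 4: 351 chips, eligible: B, C, D
Pot 5: 4 chips, eligible: B, C

Derivation:
Contributions (after 9 returned to C): A=62, B=238, C=238, D=236, E=119, F=52
Pot levels (distinct totals of non-folded players): 52, 62, 119, 236, 238
Layer 1-52: 52 each from A, B, C, D, E, F = 52*6 = 312 chips; eligible A, B, C, D, E, F
Layer 53-62: 10 each from A, B, C, D, E = 10*5 = 50 chips; eligible A, B, C, D, E
Layer 63-119: 57 each from B, C, D, E = 57*4 = 228 chips; eligible B, C, D, E
Layer 120-236: 117 each from B, C, D = 117*3 = 351 chips; eligible B, C, D
Layer 237-238: 2 each from B, C = 2*2 = 4 chips; eligible B, C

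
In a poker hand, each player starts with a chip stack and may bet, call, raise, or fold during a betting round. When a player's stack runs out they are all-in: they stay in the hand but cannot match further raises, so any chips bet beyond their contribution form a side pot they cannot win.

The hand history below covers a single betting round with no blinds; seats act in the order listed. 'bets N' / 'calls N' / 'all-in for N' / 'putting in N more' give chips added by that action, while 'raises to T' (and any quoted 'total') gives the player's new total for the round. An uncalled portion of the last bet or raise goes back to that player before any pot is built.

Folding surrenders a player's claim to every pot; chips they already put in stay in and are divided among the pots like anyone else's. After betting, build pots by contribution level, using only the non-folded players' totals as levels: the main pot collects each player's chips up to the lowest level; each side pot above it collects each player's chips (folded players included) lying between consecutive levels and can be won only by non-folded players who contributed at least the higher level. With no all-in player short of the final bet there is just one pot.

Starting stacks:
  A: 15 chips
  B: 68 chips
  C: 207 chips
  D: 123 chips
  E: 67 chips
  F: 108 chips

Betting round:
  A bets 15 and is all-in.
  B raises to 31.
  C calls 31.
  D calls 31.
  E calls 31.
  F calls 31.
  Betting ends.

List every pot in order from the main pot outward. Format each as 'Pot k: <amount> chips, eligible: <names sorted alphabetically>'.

Contributions: A=15, B=31, C=31, D=31, E=31, F=31
Pot levels (distinct totals of non-folded players): 15, 31
Layer 1-15: 15 each from A, B, C, D, E, F = 15*6 = 90 chips; eligible A, B, C, D, E, F
Layer 16-31: 16 each from B, C, D, E, F = 16*5 = 80 chips; eligible B, C, D, E, F

Pot 1: 90 chips, eligible: A, B, C, D, E, F
Pot 2: 80 chips, eligible: B, C, D, E, F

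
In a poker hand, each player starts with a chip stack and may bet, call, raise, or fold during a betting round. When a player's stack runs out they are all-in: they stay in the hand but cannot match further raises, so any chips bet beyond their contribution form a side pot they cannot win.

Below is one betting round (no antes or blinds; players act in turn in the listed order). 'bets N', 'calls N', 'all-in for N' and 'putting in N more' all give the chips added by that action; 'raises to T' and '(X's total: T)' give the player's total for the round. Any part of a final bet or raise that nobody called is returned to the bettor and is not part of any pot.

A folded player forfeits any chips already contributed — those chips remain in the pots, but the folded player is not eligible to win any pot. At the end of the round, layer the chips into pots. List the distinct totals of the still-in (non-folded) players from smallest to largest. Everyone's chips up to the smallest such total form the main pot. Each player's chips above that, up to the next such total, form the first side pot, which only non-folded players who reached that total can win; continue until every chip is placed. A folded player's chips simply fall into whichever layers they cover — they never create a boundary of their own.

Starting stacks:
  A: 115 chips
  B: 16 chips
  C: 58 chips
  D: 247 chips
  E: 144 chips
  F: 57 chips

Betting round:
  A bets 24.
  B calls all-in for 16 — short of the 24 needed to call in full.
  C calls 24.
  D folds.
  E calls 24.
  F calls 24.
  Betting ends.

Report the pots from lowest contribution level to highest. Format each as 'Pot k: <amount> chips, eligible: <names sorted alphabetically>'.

Pot 1: 80 chips, eligible: A, B, C, E, F
Pot 2: 32 chips, eligible: A, C, E, F

Derivation:
Contributions: A=24, B=16, C=24, E=24, F=24
Folded: D
Pot levels (distinct totals of non-folded players): 16, 24
Layer 1-16: 16 each from A, B, C, E, F = 16*5 = 80 chips; eligible A, B, C, E, F
Layer 17-24: 8 each from A, C, E, F = 8*4 = 32 chips; eligible A, C, E, F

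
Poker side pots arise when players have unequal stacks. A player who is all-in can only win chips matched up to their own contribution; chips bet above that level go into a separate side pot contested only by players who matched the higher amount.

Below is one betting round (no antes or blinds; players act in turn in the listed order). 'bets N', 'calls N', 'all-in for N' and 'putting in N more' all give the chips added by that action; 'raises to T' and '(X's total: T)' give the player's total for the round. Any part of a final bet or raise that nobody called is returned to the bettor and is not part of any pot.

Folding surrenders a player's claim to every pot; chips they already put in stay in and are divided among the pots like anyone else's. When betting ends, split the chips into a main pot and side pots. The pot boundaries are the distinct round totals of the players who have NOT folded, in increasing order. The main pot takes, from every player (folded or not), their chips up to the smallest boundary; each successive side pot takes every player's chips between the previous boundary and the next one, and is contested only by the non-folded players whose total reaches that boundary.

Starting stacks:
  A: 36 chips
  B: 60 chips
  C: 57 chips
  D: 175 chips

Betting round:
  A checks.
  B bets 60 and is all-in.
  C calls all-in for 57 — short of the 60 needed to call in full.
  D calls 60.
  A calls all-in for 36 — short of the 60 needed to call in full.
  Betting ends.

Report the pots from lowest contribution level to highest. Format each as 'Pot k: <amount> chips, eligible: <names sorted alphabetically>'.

Pot 1: 144 chips, eligible: A, B, C, D
Pot 2: 63 chips, eligible: B, C, D
Pot 3: 6 chips, eligible: B, D

Derivation:
Contributions: A=36, B=60, C=57, D=60
Pot levels (distinct totals of non-folded players): 36, 57, 60
Layer 1-36: 36 each from A, B, C, D = 36*4 = 144 chips; eligible A, B, C, D
Layer 37-57: 21 each from B, C, D = 21*3 = 63 chips; eligible B, C, D
Layer 58-60: 3 each from B, D = 3*2 = 6 chips; eligible B, D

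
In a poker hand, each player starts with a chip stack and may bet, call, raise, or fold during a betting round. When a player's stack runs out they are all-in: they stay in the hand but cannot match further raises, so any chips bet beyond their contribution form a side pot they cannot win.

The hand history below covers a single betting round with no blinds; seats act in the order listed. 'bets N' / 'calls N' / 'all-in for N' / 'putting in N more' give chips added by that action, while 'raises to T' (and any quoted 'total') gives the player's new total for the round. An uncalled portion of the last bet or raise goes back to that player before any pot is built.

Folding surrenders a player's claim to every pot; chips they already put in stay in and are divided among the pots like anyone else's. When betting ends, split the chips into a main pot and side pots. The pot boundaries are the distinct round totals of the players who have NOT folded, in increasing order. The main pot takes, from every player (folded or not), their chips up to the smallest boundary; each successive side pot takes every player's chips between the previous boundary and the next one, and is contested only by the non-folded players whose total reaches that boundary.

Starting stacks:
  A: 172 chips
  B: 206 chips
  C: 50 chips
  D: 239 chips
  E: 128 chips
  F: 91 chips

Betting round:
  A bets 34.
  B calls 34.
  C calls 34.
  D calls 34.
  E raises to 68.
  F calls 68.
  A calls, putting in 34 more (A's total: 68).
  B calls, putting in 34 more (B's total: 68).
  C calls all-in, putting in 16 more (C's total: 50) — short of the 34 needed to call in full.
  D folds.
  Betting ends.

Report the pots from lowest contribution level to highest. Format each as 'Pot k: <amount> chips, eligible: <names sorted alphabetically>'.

Pot 1: 284 chips, eligible: A, B, C, E, F
Pot 2: 72 chips, eligible: A, B, E, F

Derivation:
Contributions: A=68, B=68, C=50, D=34, E=68, F=68
Folded: D
Pot levels (distinct totals of non-folded players): 50, 68
Layer 1-50: A 50 + B 50 + C 50 + D 34 + E 50 + F 50 = 284 chips; eligible A, B, C, E, F
Layer 51-68: 18 each from A, B, E, F = 18*4 = 72 chips; eligible A, B, E, F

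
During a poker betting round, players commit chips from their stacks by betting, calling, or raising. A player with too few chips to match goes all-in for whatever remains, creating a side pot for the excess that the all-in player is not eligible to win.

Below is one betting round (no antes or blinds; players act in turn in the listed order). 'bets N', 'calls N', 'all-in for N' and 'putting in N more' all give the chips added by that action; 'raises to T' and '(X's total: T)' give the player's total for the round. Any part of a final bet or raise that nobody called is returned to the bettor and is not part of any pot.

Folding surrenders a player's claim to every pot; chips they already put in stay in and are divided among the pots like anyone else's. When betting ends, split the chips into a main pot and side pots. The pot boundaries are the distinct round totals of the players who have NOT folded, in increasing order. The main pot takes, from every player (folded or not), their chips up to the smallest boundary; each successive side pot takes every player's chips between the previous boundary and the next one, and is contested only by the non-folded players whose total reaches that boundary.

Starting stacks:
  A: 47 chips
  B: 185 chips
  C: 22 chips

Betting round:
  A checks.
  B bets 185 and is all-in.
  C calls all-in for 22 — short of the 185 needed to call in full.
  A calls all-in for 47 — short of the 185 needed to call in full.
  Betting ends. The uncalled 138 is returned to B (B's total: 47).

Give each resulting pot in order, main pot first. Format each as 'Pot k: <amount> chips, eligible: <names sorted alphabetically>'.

Contributions (after 138 returned to B): A=47, B=47, C=22
Pot levels (distinct totals of non-folded players): 22, 47
Layer 1-22: 22 each from A, B, C = 22*3 = 66 chips; eligible A, B, C
Layer 23-47: 25 each from A, B = 25*2 = 50 chips; eligible A, B

Pot 1: 66 chips, eligible: A, B, C
Pot 2: 50 chips, eligible: A, B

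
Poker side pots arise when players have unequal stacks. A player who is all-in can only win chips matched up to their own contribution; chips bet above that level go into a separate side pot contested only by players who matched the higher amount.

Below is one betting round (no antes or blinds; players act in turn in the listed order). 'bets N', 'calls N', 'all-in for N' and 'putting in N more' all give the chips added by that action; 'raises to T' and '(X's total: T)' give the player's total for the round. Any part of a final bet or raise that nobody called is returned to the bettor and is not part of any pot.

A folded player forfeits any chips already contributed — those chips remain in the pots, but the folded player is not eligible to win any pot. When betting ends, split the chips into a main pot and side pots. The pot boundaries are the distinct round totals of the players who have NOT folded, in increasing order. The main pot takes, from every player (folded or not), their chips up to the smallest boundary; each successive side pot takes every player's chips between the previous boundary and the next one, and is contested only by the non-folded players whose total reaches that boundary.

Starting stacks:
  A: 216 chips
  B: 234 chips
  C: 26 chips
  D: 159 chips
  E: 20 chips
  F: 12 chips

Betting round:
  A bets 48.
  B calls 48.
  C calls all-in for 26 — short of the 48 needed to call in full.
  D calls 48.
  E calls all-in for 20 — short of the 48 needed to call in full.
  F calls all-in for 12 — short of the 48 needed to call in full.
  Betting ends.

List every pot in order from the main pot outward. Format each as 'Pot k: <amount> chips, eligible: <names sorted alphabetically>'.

Contributions: A=48, B=48, C=26, D=48, E=20, F=12
Pot levels (distinct totals of non-folded players): 12, 20, 26, 48
Layer 1-12: 12 each from A, B, C, D, E, F = 12*6 = 72 chips; eligible A, B, C, D, E, F
Layer 13-20: 8 each from A, B, C, D, E = 8*5 = 40 chips; eligible A, B, C, D, E
Layer 21-26: 6 each from A, B, C, D = 6*4 = 24 chips; eligible A, B, C, D
Layer 27-48: 22 each from A, B, D = 22*3 = 66 chips; eligible A, B, D

Pot 1: 72 chips, eligible: A, B, C, D, E, F
Pot 2: 40 chips, eligible: A, B, C, D, E
Pot 3: 24 chips, eligible: A, B, C, D
Pot 4: 66 chips, eligible: A, B, D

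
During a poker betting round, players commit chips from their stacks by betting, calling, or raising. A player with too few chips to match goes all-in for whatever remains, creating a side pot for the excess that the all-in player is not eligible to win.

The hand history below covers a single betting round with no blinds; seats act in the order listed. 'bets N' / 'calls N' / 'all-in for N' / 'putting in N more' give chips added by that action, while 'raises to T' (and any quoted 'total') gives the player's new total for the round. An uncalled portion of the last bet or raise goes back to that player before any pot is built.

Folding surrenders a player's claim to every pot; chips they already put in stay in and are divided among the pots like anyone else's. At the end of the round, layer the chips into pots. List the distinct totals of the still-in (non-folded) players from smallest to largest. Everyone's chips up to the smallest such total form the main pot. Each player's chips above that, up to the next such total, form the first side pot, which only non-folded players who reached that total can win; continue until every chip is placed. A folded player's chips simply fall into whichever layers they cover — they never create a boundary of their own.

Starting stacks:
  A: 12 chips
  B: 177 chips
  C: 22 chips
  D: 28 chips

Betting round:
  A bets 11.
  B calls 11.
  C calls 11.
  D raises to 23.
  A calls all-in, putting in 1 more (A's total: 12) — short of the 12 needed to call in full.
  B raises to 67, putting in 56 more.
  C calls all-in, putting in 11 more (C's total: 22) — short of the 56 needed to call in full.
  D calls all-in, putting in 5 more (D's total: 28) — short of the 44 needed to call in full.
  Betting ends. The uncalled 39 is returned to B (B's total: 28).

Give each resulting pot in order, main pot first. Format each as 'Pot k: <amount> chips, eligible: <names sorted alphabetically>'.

Pot 1: 48 chips, eligible: A, B, C, D
Pot 2: 30 chips, eligible: B, C, D
Pot 3: 12 chips, eligible: B, D

Derivation:
Contributions (after 39 returned to B): A=12, B=28, C=22, D=28
Pot levels (distinct totals of non-folded players): 12, 22, 28
Layer 1-12: 12 each from A, B, C, D = 12*4 = 48 chips; eligible A, B, C, D
Layer 13-22: 10 each from B, C, D = 10*3 = 30 chips; eligible B, C, D
Layer 23-28: 6 each from B, D = 6*2 = 12 chips; eligible B, D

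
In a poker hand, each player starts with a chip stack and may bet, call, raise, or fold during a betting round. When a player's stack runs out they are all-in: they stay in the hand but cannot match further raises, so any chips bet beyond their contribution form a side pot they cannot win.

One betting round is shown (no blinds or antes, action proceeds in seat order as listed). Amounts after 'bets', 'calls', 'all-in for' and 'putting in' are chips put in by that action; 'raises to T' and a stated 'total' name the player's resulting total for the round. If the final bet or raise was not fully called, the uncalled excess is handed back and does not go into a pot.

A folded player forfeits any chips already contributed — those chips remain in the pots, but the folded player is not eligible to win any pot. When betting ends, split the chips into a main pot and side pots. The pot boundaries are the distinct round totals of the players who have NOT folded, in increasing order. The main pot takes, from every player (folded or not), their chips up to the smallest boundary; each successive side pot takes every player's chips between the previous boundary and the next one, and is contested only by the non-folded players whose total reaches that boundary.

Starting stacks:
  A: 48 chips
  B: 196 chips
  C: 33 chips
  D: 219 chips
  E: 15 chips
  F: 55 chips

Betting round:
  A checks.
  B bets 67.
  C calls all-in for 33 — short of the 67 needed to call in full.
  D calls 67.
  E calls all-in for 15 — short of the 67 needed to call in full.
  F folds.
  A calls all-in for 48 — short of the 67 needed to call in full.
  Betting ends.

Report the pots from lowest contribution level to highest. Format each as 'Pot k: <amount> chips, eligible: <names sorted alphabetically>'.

Pot 1: 75 chips, eligible: A, B, C, D, E
Pot 2: 72 chips, eligible: A, B, C, D
Pot 3: 45 chips, eligible: A, B, D
Pot 4: 38 chips, eligible: B, D

Derivation:
Contributions: A=48, B=67, C=33, D=67, E=15
Folded: F
Pot levels (distinct totals of non-folded players): 15, 33, 48, 67
Layer 1-15: 15 each from A, B, C, D, E = 15*5 = 75 chips; eligible A, B, C, D, E
Layer 16-33: 18 each from A, B, C, D = 18*4 = 72 chips; eligible A, B, C, D
Layer 34-48: 15 each from A, B, D = 15*3 = 45 chips; eligible A, B, D
Layer 49-67: 19 each from B, D = 19*2 = 38 chips; eligible B, D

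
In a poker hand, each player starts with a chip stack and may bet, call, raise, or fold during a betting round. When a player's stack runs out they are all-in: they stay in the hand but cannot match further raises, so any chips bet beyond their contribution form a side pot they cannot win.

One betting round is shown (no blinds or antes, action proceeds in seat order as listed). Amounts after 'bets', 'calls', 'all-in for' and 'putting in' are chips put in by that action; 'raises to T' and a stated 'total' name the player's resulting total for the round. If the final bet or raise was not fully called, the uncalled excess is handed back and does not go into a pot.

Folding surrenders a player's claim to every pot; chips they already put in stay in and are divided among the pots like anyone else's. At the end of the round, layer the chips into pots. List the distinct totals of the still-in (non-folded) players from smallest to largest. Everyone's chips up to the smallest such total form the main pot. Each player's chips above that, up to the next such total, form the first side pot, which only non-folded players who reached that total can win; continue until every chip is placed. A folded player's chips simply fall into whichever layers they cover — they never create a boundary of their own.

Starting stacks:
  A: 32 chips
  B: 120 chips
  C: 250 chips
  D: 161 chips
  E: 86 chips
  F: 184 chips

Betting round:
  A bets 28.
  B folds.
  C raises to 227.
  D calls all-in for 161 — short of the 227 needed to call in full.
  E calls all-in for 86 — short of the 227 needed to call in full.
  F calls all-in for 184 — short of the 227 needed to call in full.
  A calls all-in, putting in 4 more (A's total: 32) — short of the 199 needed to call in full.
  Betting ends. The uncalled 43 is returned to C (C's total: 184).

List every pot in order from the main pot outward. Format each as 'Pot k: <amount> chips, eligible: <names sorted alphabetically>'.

Contributions (after 43 returned to C): A=32, C=184, D=161, E=86, F=184
Folded: B
Pot levels (distinct totals of non-folded players): 32, 86, 161, 184
Layer 1-32: 32 each from A, C, D, E, F = 32*5 = 160 chips; eligible A, C, D, E, F
Layer 33-86: 54 each from C, D, E, F = 54*4 = 216 chips; eligible C, D, E, F
Layer 87-161: 75 each from C, D, F = 75*3 = 225 chips; eligible C, D, F
Layer 162-184: 23 each from C, F = 23*2 = 46 chips; eligible C, F

Pot 1: 160 chips, eligible: A, C, D, E, F
Pot 2: 216 chips, eligible: C, D, E, F
Pot 3: 225 chips, eligible: C, D, F
Pot 4: 46 chips, eligible: C, F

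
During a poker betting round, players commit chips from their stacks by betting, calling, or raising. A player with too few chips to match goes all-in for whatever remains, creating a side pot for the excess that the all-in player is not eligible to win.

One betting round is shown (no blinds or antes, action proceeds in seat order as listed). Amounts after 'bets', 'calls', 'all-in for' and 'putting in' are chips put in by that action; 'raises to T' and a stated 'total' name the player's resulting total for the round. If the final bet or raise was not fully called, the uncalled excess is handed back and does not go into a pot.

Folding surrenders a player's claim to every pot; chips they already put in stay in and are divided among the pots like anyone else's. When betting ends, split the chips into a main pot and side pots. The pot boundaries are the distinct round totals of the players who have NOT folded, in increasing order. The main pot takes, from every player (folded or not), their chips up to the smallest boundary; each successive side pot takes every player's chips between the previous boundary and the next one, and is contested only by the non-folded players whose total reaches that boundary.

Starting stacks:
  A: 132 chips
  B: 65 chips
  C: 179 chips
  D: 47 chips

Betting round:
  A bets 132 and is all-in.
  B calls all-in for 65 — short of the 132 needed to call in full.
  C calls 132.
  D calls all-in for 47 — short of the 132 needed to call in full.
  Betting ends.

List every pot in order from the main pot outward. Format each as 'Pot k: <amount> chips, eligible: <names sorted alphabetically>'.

Contributions: A=132, B=65, C=132, D=47
Pot levels (distinct totals of non-folded players): 47, 65, 132
Layer 1-47: 47 each from A, B, C, D = 47*4 = 188 chips; eligible A, B, C, D
Layer 48-65: 18 each from A, B, C = 18*3 = 54 chips; eligible A, B, C
Layer 66-132: 67 each from A, C = 67*2 = 134 chips; eligible A, C

Pot 1: 188 chips, eligible: A, B, C, D
Pot 2: 54 chips, eligible: A, B, C
Pot 3: 134 chips, eligible: A, C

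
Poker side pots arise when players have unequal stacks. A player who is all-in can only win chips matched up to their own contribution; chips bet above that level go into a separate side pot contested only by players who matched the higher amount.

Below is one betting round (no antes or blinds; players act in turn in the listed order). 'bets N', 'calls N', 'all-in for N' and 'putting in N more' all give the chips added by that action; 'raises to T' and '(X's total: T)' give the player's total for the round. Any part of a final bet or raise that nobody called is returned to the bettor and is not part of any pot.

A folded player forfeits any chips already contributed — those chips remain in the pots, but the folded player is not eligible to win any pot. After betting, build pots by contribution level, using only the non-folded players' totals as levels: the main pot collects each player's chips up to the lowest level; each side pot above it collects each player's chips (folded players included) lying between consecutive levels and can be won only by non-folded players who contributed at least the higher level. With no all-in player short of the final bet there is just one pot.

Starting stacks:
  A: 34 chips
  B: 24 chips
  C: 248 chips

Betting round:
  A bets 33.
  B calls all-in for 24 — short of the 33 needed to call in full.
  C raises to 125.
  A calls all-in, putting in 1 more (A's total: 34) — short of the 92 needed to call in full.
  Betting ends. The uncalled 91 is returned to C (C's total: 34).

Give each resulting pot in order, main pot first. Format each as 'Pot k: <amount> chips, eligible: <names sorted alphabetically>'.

Pot 1: 72 chips, eligible: A, B, C
Pot 2: 20 chips, eligible: A, C

Derivation:
Contributions (after 91 returned to C): A=34, B=24, C=34
Pot levels (distinct totals of non-folded players): 24, 34
Layer 1-24: 24 each from A, B, C = 24*3 = 72 chips; eligible A, B, C
Layer 25-34: 10 each from A, C = 10*2 = 20 chips; eligible A, C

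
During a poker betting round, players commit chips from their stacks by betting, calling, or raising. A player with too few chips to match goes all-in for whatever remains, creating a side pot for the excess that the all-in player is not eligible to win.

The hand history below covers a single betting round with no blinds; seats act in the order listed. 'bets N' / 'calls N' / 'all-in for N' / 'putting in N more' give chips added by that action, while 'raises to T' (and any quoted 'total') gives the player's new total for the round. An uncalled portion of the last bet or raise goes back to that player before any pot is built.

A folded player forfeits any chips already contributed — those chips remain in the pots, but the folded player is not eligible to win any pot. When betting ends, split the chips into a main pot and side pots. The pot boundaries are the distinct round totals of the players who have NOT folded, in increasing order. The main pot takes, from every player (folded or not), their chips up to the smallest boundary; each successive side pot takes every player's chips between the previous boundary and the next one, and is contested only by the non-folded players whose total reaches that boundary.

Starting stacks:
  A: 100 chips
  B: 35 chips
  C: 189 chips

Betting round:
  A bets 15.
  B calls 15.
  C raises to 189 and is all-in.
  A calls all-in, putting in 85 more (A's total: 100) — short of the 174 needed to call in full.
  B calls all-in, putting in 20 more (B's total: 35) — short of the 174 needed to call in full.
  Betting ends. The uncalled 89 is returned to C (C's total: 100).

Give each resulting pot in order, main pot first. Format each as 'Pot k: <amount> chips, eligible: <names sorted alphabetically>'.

Pot 1: 105 chips, eligible: A, B, C
Pot 2: 130 chips, eligible: A, C

Derivation:
Contributions (after 89 returned to C): A=100, B=35, C=100
Pot levels (distinct totals of non-folded players): 35, 100
Layer 1-35: 35 each from A, B, C = 35*3 = 105 chips; eligible A, B, C
Layer 36-100: 65 each from A, C = 65*2 = 130 chips; eligible A, C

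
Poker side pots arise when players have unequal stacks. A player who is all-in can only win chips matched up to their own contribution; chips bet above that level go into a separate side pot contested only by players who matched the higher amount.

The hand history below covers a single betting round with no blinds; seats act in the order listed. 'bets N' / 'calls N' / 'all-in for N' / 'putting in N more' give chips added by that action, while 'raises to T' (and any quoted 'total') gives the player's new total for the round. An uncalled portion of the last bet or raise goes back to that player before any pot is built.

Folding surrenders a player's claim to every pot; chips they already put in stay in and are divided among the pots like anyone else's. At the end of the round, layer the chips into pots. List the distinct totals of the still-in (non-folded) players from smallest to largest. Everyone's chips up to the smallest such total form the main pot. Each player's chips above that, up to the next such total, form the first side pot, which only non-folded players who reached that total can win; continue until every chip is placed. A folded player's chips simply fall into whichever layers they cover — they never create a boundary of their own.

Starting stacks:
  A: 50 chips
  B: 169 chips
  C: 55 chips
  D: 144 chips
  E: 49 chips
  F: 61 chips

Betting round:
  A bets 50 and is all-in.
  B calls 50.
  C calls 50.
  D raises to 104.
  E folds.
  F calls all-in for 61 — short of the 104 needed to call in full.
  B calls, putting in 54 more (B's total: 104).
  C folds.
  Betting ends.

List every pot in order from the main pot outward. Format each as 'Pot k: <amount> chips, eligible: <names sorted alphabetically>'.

Contributions: A=50, B=104, C=50, D=104, F=61
Folded: C, E
Pot levels (distinct totals of non-folded players): 50, 61, 104
Layer 1-50: 50 each from A, B, C, D, F = 50*5 = 250 chips; eligible A, B, D, F
Layer 51-61: 11 each from B, D, F = 11*3 = 33 chips; eligible B, D, F
Layer 62-104: 43 each from B, D = 43*2 = 86 chips; eligible B, D

Pot 1: 250 chips, eligible: A, B, D, F
Pot 2: 33 chips, eligible: B, D, F
Pot 3: 86 chips, eligible: B, D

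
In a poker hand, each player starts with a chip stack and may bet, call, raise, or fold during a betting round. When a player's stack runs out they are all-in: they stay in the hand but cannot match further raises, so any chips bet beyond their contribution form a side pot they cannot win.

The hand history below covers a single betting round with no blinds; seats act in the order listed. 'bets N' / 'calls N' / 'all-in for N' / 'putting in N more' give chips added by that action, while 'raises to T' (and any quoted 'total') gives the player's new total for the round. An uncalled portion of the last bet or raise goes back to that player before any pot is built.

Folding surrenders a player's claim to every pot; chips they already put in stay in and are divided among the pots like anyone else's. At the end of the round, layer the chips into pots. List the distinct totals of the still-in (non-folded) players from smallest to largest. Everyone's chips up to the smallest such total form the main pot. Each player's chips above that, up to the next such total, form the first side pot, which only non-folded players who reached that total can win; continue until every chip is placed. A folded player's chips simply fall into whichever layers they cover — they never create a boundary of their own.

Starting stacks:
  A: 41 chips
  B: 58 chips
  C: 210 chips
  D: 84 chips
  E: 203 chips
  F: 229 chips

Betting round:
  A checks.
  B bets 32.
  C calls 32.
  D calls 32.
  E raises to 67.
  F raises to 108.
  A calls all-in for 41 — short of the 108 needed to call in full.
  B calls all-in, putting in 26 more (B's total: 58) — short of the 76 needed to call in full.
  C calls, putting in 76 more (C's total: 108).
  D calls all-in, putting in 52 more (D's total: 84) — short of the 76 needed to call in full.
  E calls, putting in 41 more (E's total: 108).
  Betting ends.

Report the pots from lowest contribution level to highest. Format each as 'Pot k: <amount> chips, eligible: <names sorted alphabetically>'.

Pot 1: 246 chips, eligible: A, B, C, D, E, F
Pot 2: 85 chips, eligible: B, C, D, E, F
Pot 3: 104 chips, eligible: C, D, E, F
Pot 4: 72 chips, eligible: C, E, F

Derivation:
Contributions: A=41, B=58, C=108, D=84, E=108, F=108
Pot levels (distinct totals of non-folded players): 41, 58, 84, 108
Layer 1-41: 41 each from A, B, C, D, E, F = 41*6 = 246 chips; eligible A, B, C, D, E, F
Layer 42-58: 17 each from B, C, D, E, F = 17*5 = 85 chips; eligible B, C, D, E, F
Layer 59-84: 26 each from C, D, E, F = 26*4 = 104 chips; eligible C, D, E, F
Layer 85-108: 24 each from C, E, F = 24*3 = 72 chips; eligible C, E, F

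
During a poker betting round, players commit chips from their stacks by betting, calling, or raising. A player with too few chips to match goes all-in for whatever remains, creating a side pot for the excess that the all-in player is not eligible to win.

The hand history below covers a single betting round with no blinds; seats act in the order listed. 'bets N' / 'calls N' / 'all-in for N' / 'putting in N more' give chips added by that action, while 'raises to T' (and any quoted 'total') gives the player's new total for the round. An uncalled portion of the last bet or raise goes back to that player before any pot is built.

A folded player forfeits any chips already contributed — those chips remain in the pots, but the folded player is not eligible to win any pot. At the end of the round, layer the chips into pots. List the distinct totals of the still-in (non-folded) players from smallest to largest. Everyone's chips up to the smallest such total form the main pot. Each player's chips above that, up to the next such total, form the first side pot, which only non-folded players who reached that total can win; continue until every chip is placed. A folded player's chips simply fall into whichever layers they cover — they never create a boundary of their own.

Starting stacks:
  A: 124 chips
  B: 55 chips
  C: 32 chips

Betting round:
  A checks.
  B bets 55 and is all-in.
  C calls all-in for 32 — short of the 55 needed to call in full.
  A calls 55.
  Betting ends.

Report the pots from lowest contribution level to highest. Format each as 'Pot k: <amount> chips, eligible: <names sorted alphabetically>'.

Contributions: A=55, B=55, C=32
Pot levels (distinct totals of non-folded players): 32, 55
Layer 1-32: 32 each from A, B, C = 32*3 = 96 chips; eligible A, B, C
Layer 33-55: 23 each from A, B = 23*2 = 46 chips; eligible A, B

Pot 1: 96 chips, eligible: A, B, C
Pot 2: 46 chips, eligible: A, B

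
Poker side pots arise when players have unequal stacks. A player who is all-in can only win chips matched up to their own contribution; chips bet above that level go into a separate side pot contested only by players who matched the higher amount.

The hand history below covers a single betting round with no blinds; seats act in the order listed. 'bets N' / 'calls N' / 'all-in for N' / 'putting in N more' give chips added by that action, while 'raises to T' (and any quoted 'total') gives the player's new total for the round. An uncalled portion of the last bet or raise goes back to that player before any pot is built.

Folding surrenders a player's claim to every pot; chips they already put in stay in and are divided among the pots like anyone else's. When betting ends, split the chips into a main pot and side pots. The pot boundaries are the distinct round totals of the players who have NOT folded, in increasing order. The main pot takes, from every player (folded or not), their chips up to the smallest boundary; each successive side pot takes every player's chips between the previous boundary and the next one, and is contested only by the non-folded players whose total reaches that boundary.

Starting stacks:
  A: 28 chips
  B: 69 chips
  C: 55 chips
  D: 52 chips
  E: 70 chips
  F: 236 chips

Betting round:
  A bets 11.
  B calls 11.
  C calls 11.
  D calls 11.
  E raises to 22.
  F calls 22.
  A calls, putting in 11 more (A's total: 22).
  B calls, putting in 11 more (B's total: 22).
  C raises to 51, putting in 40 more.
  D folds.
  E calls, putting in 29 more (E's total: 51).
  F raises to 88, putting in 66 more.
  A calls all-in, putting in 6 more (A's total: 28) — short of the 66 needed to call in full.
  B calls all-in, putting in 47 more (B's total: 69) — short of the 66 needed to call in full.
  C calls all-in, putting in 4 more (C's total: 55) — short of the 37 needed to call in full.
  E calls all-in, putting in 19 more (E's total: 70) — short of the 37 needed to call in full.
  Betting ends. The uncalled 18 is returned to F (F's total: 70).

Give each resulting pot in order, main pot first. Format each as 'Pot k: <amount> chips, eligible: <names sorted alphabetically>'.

Pot 1: 151 chips, eligible: A, B, C, E, F
Pot 2: 108 chips, eligible: B, C, E, F
Pot 3: 42 chips, eligible: B, E, F
Pot 4: 2 chips, eligible: E, F

Derivation:
Contributions (after 18 returned to F): A=28, B=69, C=55, D=11, E=70, F=70
Folded: D
Pot levels (distinct totals of non-folded players): 28, 55, 69, 70
Layer 1-28: A 28 + B 28 + C 28 + D 11 + E 28 + F 28 = 151 chips; eligible A, B, C, E, F
Layer 29-55: 27 each from B, C, E, F = 27*4 = 108 chips; eligible B, C, E, F
Layer 56-69: 14 each from B, E, F = 14*3 = 42 chips; eligible B, E, F
Layer 70-70: 1 each from E, F = 1*2 = 2 chips; eligible E, F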